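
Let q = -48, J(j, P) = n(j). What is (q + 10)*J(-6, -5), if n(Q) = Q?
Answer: 228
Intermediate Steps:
J(j, P) = j
(q + 10)*J(-6, -5) = (-48 + 10)*(-6) = -38*(-6) = 228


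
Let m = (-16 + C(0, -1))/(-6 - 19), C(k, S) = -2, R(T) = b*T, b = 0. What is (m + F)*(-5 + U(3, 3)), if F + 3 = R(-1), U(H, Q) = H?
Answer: 114/25 ≈ 4.5600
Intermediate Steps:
R(T) = 0 (R(T) = 0*T = 0)
F = -3 (F = -3 + 0 = -3)
m = 18/25 (m = (-16 - 2)/(-6 - 19) = -18/(-25) = -18*(-1/25) = 18/25 ≈ 0.72000)
(m + F)*(-5 + U(3, 3)) = (18/25 - 3)*(-5 + 3) = -57/25*(-2) = 114/25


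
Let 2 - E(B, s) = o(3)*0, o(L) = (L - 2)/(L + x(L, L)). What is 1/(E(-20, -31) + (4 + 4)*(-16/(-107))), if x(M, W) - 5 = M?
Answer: 107/342 ≈ 0.31287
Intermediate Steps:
x(M, W) = 5 + M
o(L) = (-2 + L)/(5 + 2*L) (o(L) = (L - 2)/(L + (5 + L)) = (-2 + L)/(5 + 2*L))
E(B, s) = 2 (E(B, s) = 2 - (-2 + 3)/(5 + 2*3)*0 = 2 - 1/(5 + 6)*0 = 2 - 1/11*0 = 2 - (1/11)*1*0 = 2 - 0/11 = 2 - 1*0 = 2 + 0 = 2)
1/(E(-20, -31) + (4 + 4)*(-16/(-107))) = 1/(2 + (4 + 4)*(-16/(-107))) = 1/(2 + 8*(-16*(-1/107))) = 1/(2 + 8*(16/107)) = 1/(2 + 128/107) = 1/(342/107) = 107/342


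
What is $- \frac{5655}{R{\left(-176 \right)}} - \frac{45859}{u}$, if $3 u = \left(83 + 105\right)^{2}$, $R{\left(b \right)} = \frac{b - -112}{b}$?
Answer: $- \frac{549780957}{35344} \approx -15555.0$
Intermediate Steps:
$R{\left(b \right)} = \frac{112 + b}{b}$ ($R{\left(b \right)} = \frac{b + 112}{b} = \frac{112 + b}{b}$)
$u = \frac{35344}{3}$ ($u = \frac{\left(83 + 105\right)^{2}}{3} = \frac{188^{2}}{3} = \frac{1}{3} \cdot 35344 = \frac{35344}{3} \approx 11781.0$)
$- \frac{5655}{R{\left(-176 \right)}} - \frac{45859}{u} = - \frac{5655}{\frac{1}{-176} \left(112 - 176\right)} - \frac{45859}{\frac{35344}{3}} = - \frac{5655}{\left(- \frac{1}{176}\right) \left(-64\right)} - \frac{137577}{35344} = - \frac{5655}{\frac{4}{11}} - \frac{137577}{35344} = \left(-5655\right) \frac{11}{4} - \frac{137577}{35344} = - \frac{62205}{4} - \frac{137577}{35344} = - \frac{549780957}{35344}$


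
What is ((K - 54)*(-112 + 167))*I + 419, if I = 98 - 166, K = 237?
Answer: -684001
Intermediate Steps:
I = -68
((K - 54)*(-112 + 167))*I + 419 = ((237 - 54)*(-112 + 167))*(-68) + 419 = (183*55)*(-68) + 419 = 10065*(-68) + 419 = -684420 + 419 = -684001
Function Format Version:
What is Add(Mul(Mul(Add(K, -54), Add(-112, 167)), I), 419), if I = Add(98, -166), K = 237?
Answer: -684001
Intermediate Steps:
I = -68
Add(Mul(Mul(Add(K, -54), Add(-112, 167)), I), 419) = Add(Mul(Mul(Add(237, -54), Add(-112, 167)), -68), 419) = Add(Mul(Mul(183, 55), -68), 419) = Add(Mul(10065, -68), 419) = Add(-684420, 419) = -684001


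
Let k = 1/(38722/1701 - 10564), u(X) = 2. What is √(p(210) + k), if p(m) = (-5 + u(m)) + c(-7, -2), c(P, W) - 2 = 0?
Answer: I*√321538422554206/17930642 ≈ 1.0*I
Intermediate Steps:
c(P, W) = 2 (c(P, W) = 2 + 0 = 2)
p(m) = -1 (p(m) = (-5 + 2) + 2 = -3 + 2 = -1)
k = -1701/17930642 (k = 1/(38722*(1/1701) - 10564) = 1/(38722/1701 - 10564) = 1/(-17930642/1701) = -1701/17930642 ≈ -9.4866e-5)
√(p(210) + k) = √(-1 - 1701/17930642) = √(-17932343/17930642) = I*√321538422554206/17930642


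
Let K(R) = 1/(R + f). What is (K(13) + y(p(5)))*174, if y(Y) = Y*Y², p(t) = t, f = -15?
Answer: 21663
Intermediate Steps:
y(Y) = Y³
K(R) = 1/(-15 + R) (K(R) = 1/(R - 15) = 1/(-15 + R))
(K(13) + y(p(5)))*174 = (1/(-15 + 13) + 5³)*174 = (1/(-2) + 125)*174 = (-½ + 125)*174 = (249/2)*174 = 21663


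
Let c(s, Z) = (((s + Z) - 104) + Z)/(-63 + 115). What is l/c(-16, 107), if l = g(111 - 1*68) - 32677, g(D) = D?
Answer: -848484/47 ≈ -18053.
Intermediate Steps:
l = -32634 (l = (111 - 1*68) - 32677 = (111 - 68) - 32677 = 43 - 32677 = -32634)
c(s, Z) = -2 + Z/26 + s/52 (c(s, Z) = (((Z + s) - 104) + Z)/52 = ((-104 + Z + s) + Z)*(1/52) = (-104 + s + 2*Z)*(1/52) = -2 + Z/26 + s/52)
l/c(-16, 107) = -32634/(-2 + (1/26)*107 + (1/52)*(-16)) = -32634/(-2 + 107/26 - 4/13) = -32634/47/26 = -32634*26/47 = -848484/47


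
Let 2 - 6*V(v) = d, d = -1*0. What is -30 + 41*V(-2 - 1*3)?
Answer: -49/3 ≈ -16.333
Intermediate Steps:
d = 0
V(v) = ⅓ (V(v) = ⅓ - ⅙*0 = ⅓ + 0 = ⅓)
-30 + 41*V(-2 - 1*3) = -30 + 41*(⅓) = -30 + 41/3 = -49/3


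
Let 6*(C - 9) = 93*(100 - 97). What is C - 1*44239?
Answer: -88367/2 ≈ -44184.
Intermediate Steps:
C = 111/2 (C = 9 + (93*(100 - 97))/6 = 9 + (93*3)/6 = 9 + (1/6)*279 = 9 + 93/2 = 111/2 ≈ 55.500)
C - 1*44239 = 111/2 - 1*44239 = 111/2 - 44239 = -88367/2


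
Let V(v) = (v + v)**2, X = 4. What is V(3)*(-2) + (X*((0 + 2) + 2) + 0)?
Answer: -56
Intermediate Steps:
V(v) = 4*v**2 (V(v) = (2*v)**2 = 4*v**2)
V(3)*(-2) + (X*((0 + 2) + 2) + 0) = (4*3**2)*(-2) + (4*((0 + 2) + 2) + 0) = (4*9)*(-2) + (4*(2 + 2) + 0) = 36*(-2) + (4*4 + 0) = -72 + (16 + 0) = -72 + 16 = -56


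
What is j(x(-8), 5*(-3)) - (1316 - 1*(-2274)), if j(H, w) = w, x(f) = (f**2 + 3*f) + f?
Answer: -3605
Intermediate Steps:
x(f) = f**2 + 4*f
j(x(-8), 5*(-3)) - (1316 - 1*(-2274)) = 5*(-3) - (1316 - 1*(-2274)) = -15 - (1316 + 2274) = -15 - 1*3590 = -15 - 3590 = -3605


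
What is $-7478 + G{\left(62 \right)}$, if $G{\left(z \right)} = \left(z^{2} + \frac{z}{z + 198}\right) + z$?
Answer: $- \frac{464329}{130} \approx -3571.8$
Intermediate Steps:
$G{\left(z \right)} = z + z^{2} + \frac{z}{198 + z}$ ($G{\left(z \right)} = \left(z^{2} + \frac{z}{198 + z}\right) + z = z + z^{2} + \frac{z}{198 + z}$)
$-7478 + G{\left(62 \right)} = -7478 + \frac{62 \left(199 + 62^{2} + 199 \cdot 62\right)}{198 + 62} = -7478 + \frac{62 \left(199 + 3844 + 12338\right)}{260} = -7478 + 62 \cdot \frac{1}{260} \cdot 16381 = -7478 + \frac{507811}{130} = - \frac{464329}{130}$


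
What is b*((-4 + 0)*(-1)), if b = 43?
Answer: 172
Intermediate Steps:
b*((-4 + 0)*(-1)) = 43*((-4 + 0)*(-1)) = 43*(-4*(-1)) = 43*4 = 172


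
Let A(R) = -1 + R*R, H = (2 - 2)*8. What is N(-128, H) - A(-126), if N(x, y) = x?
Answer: -16003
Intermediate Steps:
H = 0 (H = 0*8 = 0)
A(R) = -1 + R²
N(-128, H) - A(-126) = -128 - (-1 + (-126)²) = -128 - (-1 + 15876) = -128 - 1*15875 = -128 - 15875 = -16003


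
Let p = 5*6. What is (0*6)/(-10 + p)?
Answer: 0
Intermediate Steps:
p = 30
(0*6)/(-10 + p) = (0*6)/(-10 + 30) = 0/20 = 0*(1/20) = 0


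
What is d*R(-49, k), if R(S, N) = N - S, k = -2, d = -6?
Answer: -282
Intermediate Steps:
d*R(-49, k) = -6*(-2 - 1*(-49)) = -6*(-2 + 49) = -6*47 = -282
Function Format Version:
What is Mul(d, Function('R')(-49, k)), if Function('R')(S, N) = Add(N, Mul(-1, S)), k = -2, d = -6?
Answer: -282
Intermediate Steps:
Mul(d, Function('R')(-49, k)) = Mul(-6, Add(-2, Mul(-1, -49))) = Mul(-6, Add(-2, 49)) = Mul(-6, 47) = -282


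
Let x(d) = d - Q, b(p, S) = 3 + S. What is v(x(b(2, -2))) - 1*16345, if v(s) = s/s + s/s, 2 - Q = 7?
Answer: -16343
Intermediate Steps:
Q = -5 (Q = 2 - 1*7 = 2 - 7 = -5)
x(d) = 5 + d (x(d) = d - 1*(-5) = d + 5 = 5 + d)
v(s) = 2 (v(s) = 1 + 1 = 2)
v(x(b(2, -2))) - 1*16345 = 2 - 1*16345 = 2 - 16345 = -16343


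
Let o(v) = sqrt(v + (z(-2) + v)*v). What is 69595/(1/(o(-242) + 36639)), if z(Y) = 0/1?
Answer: 2549891205 + 765545*sqrt(482) ≈ 2.5667e+9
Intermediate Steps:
z(Y) = 0 (z(Y) = 0*1 = 0)
o(v) = sqrt(v + v**2) (o(v) = sqrt(v + (0 + v)*v) = sqrt(v + v*v) = sqrt(v + v**2))
69595/(1/(o(-242) + 36639)) = 69595/(1/(sqrt(-242*(1 - 242)) + 36639)) = 69595/(1/(sqrt(-242*(-241)) + 36639)) = 69595/(1/(sqrt(58322) + 36639)) = 69595/(1/(11*sqrt(482) + 36639)) = 69595/(1/(36639 + 11*sqrt(482))) = 69595*(36639 + 11*sqrt(482)) = 2549891205 + 765545*sqrt(482)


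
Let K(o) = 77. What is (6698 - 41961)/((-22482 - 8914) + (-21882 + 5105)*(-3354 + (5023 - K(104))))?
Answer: 35263/26740380 ≈ 0.0013187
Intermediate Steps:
(6698 - 41961)/((-22482 - 8914) + (-21882 + 5105)*(-3354 + (5023 - K(104)))) = (6698 - 41961)/((-22482 - 8914) + (-21882 + 5105)*(-3354 + (5023 - 1*77))) = -35263/(-31396 - 16777*(-3354 + (5023 - 77))) = -35263/(-31396 - 16777*(-3354 + 4946)) = -35263/(-31396 - 16777*1592) = -35263/(-31396 - 26708984) = -35263/(-26740380) = -35263*(-1/26740380) = 35263/26740380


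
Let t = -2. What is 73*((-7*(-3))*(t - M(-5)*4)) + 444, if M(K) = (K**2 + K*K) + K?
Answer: -278562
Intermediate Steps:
M(K) = K + 2*K**2 (M(K) = (K**2 + K**2) + K = 2*K**2 + K = K + 2*K**2)
73*((-7*(-3))*(t - M(-5)*4)) + 444 = 73*((-7*(-3))*(-2 - (-5*(1 + 2*(-5)))*4)) + 444 = 73*(21*(-2 - (-5*(1 - 10))*4)) + 444 = 73*(21*(-2 - (-5*(-9))*4)) + 444 = 73*(21*(-2 - 45*4)) + 444 = 73*(21*(-2 - 1*180)) + 444 = 73*(21*(-2 - 180)) + 444 = 73*(21*(-182)) + 444 = 73*(-3822) + 444 = -279006 + 444 = -278562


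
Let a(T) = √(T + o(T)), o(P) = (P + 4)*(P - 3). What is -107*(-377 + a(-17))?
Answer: 40339 - 963*√3 ≈ 38671.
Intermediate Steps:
o(P) = (-3 + P)*(4 + P) (o(P) = (4 + P)*(-3 + P) = (-3 + P)*(4 + P))
a(T) = √(-12 + T² + 2*T) (a(T) = √(T + (-12 + T + T²)) = √(-12 + T² + 2*T))
-107*(-377 + a(-17)) = -107*(-377 + √(-12 + (-17)² + 2*(-17))) = -107*(-377 + √(-12 + 289 - 34)) = -107*(-377 + √243) = -107*(-377 + 9*√3) = 40339 - 963*√3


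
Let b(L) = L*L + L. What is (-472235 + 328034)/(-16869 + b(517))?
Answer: -144201/250937 ≈ -0.57465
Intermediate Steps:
b(L) = L + L² (b(L) = L² + L = L + L²)
(-472235 + 328034)/(-16869 + b(517)) = (-472235 + 328034)/(-16869 + 517*(1 + 517)) = -144201/(-16869 + 517*518) = -144201/(-16869 + 267806) = -144201/250937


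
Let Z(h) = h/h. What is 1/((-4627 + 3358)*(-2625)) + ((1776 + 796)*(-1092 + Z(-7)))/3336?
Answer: -778942497097/926052750 ≈ -841.14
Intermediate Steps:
Z(h) = 1
1/((-4627 + 3358)*(-2625)) + ((1776 + 796)*(-1092 + Z(-7)))/3336 = 1/((-4627 + 3358)*(-2625)) + ((1776 + 796)*(-1092 + 1))/3336 = -1/2625/(-1269) + (2572*(-1091))*(1/3336) = -1/1269*(-1/2625) - 2806052*1/3336 = 1/3331125 - 701513/834 = -778942497097/926052750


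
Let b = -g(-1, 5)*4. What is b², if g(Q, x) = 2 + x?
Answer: 784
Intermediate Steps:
b = -28 (b = -(2 + 5)*4 = -1*7*4 = -7*4 = -28)
b² = (-28)² = 784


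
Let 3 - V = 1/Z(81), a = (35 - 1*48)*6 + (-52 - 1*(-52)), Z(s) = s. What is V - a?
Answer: 6560/81 ≈ 80.988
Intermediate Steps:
a = -78 (a = (35 - 48)*6 + (-52 + 52) = -13*6 + 0 = -78 + 0 = -78)
V = 242/81 (V = 3 - 1/81 = 242/81 ≈ 2.9877)
V - a = 242/81 - 1*(-78) = 242/81 + 78 = 6560/81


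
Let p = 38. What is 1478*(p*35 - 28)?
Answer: 1924356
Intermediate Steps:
1478*(p*35 - 28) = 1478*(38*35 - 28) = 1478*(1330 - 28) = 1478*1302 = 1924356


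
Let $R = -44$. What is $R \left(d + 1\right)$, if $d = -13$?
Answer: $528$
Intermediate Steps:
$R \left(d + 1\right) = - 44 \left(-13 + 1\right) = \left(-44\right) \left(-12\right) = 528$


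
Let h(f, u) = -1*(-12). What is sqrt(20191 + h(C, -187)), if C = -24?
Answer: sqrt(20203) ≈ 142.14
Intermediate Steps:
h(f, u) = 12
sqrt(20191 + h(C, -187)) = sqrt(20191 + 12) = sqrt(20203)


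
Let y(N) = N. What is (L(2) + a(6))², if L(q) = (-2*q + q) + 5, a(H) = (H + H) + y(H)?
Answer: 441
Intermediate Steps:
a(H) = 3*H (a(H) = (H + H) + H = 2*H + H = 3*H)
L(q) = 5 - q (L(q) = -q + 5 = 5 - q)
(L(2) + a(6))² = ((5 - 1*2) + 3*6)² = ((5 - 2) + 18)² = (3 + 18)² = 21² = 441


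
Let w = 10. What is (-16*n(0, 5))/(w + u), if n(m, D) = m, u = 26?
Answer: 0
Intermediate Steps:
(-16*n(0, 5))/(w + u) = (-16*0)/(10 + 26) = 0/36 = 0*(1/36) = 0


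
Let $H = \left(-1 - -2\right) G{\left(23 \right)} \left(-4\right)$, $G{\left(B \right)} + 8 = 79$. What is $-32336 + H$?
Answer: $-32620$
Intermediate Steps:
$G{\left(B \right)} = 71$ ($G{\left(B \right)} = -8 + 79 = 71$)
$H = -284$ ($H = \left(-1 - -2\right) 71 \left(-4\right) = \left(-1 + 2\right) 71 \left(-4\right) = 1 \cdot 71 \left(-4\right) = 71 \left(-4\right) = -284$)
$-32336 + H = -32336 - 284 = -32620$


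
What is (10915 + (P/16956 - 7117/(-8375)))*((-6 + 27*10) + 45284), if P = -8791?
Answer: 17650396561504349/35501625 ≈ 4.9717e+8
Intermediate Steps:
(10915 + (P/16956 - 7117/(-8375)))*((-6 + 27*10) + 45284) = (10915 + (-8791/16956 - 7117/(-8375)))*((-6 + 27*10) + 45284) = (10915 + (-8791*1/16956 - 7117*(-1/8375)))*((-6 + 270) + 45284) = (10915 + (-8791/16956 + 7117/8375))*(264 + 45284) = (10915 + 47051227/142006500)*45548 = (1550047998727/142006500)*45548 = 17650396561504349/35501625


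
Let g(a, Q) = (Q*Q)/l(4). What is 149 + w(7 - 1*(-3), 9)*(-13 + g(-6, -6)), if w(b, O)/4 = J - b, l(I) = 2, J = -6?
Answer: -171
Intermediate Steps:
w(b, O) = -24 - 4*b (w(b, O) = 4*(-6 - b) = -24 - 4*b)
g(a, Q) = Q²/2 (g(a, Q) = (Q*Q)/2 = Q²*(½) = Q²/2)
149 + w(7 - 1*(-3), 9)*(-13 + g(-6, -6)) = 149 + (-24 - 4*(7 - 1*(-3)))*(-13 + (½)*(-6)²) = 149 + (-24 - 4*(7 + 3))*(-13 + (½)*36) = 149 + (-24 - 4*10)*(-13 + 18) = 149 + (-24 - 40)*5 = 149 - 64*5 = 149 - 320 = -171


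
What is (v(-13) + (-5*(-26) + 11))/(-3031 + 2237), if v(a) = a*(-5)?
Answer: -103/397 ≈ -0.25945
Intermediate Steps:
v(a) = -5*a
(v(-13) + (-5*(-26) + 11))/(-3031 + 2237) = (-5*(-13) + (-5*(-26) + 11))/(-3031 + 2237) = (65 + (130 + 11))/(-794) = (65 + 141)*(-1/794) = 206*(-1/794) = -103/397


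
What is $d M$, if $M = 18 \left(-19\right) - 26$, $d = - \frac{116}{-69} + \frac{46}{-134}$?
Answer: $- \frac{98960}{201} \approx -492.34$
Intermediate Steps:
$d = \frac{6185}{4623}$ ($d = \left(-116\right) \left(- \frac{1}{69}\right) + 46 \left(- \frac{1}{134}\right) = \frac{116}{69} - \frac{23}{67} = \frac{6185}{4623} \approx 1.3379$)
$M = -368$ ($M = -342 - 26 = -368$)
$d M = \frac{6185}{4623} \left(-368\right) = - \frac{98960}{201}$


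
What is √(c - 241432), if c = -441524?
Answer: 6*I*√18971 ≈ 826.41*I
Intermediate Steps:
√(c - 241432) = √(-441524 - 241432) = √(-682956) = 6*I*√18971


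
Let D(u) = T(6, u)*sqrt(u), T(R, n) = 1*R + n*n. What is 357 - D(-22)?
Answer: 357 - 490*I*sqrt(22) ≈ 357.0 - 2298.3*I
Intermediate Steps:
T(R, n) = R + n**2
D(u) = sqrt(u)*(6 + u**2) (D(u) = (6 + u**2)*sqrt(u) = sqrt(u)*(6 + u**2))
357 - D(-22) = 357 - sqrt(-22)*(6 + (-22)**2) = 357 - I*sqrt(22)*(6 + 484) = 357 - I*sqrt(22)*490 = 357 - 490*I*sqrt(22)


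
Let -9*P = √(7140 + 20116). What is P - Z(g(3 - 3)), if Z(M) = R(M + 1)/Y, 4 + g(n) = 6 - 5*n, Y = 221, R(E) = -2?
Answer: 2/221 - 2*√6814/9 ≈ -18.335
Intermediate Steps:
g(n) = 2 - 5*n (g(n) = -4 + (6 - 5*n) = 2 - 5*n)
Z(M) = -2/221
P = -2*√6814/9 (P = -√(7140 + 20116)/9 = -2*√6814/9 ≈ -18.344)
P - Z(g(3 - 3)) = -2*√6814/9 - 1*(-2/221) = -2*√6814/9 + 2/221 = 2/221 - 2*√6814/9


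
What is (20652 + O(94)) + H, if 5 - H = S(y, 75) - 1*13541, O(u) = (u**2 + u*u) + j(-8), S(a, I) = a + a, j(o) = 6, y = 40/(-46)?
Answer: 1193188/23 ≈ 51878.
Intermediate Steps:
y = -20/23 (y = 40*(-1/46) = -20/23 ≈ -0.86957)
S(a, I) = 2*a
O(u) = 6 + 2*u**2 (O(u) = (u**2 + u*u) + 6 = (u**2 + u**2) + 6 = 2*u**2 + 6 = 6 + 2*u**2)
H = 311598/23 (H = 5 - (2*(-20/23) - 1*13541) = 5 - (-40/23 - 13541) = 5 - 1*(-311483/23) = 5 + 311483/23 = 311598/23 ≈ 13548.)
(20652 + O(94)) + H = (20652 + (6 + 2*94**2)) + 311598/23 = (20652 + (6 + 2*8836)) + 311598/23 = (20652 + (6 + 17672)) + 311598/23 = (20652 + 17678) + 311598/23 = 38330 + 311598/23 = 1193188/23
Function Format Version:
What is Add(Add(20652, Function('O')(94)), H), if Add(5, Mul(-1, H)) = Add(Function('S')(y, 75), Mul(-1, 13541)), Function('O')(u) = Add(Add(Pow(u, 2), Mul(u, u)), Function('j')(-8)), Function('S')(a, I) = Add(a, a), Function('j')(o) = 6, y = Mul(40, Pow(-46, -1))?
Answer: Rational(1193188, 23) ≈ 51878.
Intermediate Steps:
y = Rational(-20, 23) (y = Mul(40, Rational(-1, 46)) = Rational(-20, 23) ≈ -0.86957)
Function('S')(a, I) = Mul(2, a)
Function('O')(u) = Add(6, Mul(2, Pow(u, 2))) (Function('O')(u) = Add(Add(Pow(u, 2), Mul(u, u)), 6) = Add(Add(Pow(u, 2), Pow(u, 2)), 6) = Add(Mul(2, Pow(u, 2)), 6) = Add(6, Mul(2, Pow(u, 2))))
H = Rational(311598, 23) (H = Add(5, Mul(-1, Add(Mul(2, Rational(-20, 23)), Mul(-1, 13541)))) = Add(5, Mul(-1, Add(Rational(-40, 23), -13541))) = Add(5, Mul(-1, Rational(-311483, 23))) = Add(5, Rational(311483, 23)) = Rational(311598, 23) ≈ 13548.)
Add(Add(20652, Function('O')(94)), H) = Add(Add(20652, Add(6, Mul(2, Pow(94, 2)))), Rational(311598, 23)) = Add(Add(20652, Add(6, Mul(2, 8836))), Rational(311598, 23)) = Add(Add(20652, Add(6, 17672)), Rational(311598, 23)) = Add(Add(20652, 17678), Rational(311598, 23)) = Add(38330, Rational(311598, 23)) = Rational(1193188, 23)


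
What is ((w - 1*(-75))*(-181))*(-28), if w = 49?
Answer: 628432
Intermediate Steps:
((w - 1*(-75))*(-181))*(-28) = ((49 - 1*(-75))*(-181))*(-28) = ((49 + 75)*(-181))*(-28) = (124*(-181))*(-28) = -22444*(-28) = 628432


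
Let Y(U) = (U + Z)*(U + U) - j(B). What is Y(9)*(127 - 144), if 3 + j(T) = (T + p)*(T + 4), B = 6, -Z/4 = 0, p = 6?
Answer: -765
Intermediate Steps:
Z = 0 (Z = -4*0 = 0)
j(T) = -3 + (4 + T)*(6 + T) (j(T) = -3 + (T + 6)*(T + 4) = -3 + (6 + T)*(4 + T) = -3 + (4 + T)*(6 + T))
Y(U) = -117 + 2*U**2 (Y(U) = (U + 0)*(U + U) - (21 + 6**2 + 10*6) = U*(2*U) - (21 + 36 + 60) = 2*U**2 - 1*117 = 2*U**2 - 117 = -117 + 2*U**2)
Y(9)*(127 - 144) = (-117 + 2*9**2)*(127 - 144) = (-117 + 2*81)*(-17) = (-117 + 162)*(-17) = 45*(-17) = -765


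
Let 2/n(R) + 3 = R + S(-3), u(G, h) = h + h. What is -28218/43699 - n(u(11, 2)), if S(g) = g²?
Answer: -184789/218495 ≈ -0.84574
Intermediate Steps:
u(G, h) = 2*h
n(R) = 2/(6 + R) (n(R) = 2/(-3 + (R + (-3)²)) = 2/(-3 + (R + 9)) = 2/(-3 + (9 + R)) = 2/(6 + R))
-28218/43699 - n(u(11, 2)) = -28218/43699 - 2/(6 + 2*2) = -28218*1/43699 - 2/(6 + 4) = -28218/43699 - 2/10 = -28218/43699 - 1*⅕ = -28218/43699 - ⅕ = -184789/218495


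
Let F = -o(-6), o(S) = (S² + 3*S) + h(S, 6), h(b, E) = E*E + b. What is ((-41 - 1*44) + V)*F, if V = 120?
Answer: -1680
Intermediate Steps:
h(b, E) = b + E² (h(b, E) = E² + b = b + E²)
o(S) = 36 + S² + 4*S (o(S) = (S² + 3*S) + (S + 6²) = (S² + 3*S) + (S + 36) = (S² + 3*S) + (36 + S) = 36 + S² + 4*S)
F = -48 (F = -(36 + (-6)² + 4*(-6)) = -(36 + 36 - 24) = -1*48 = -48)
((-41 - 1*44) + V)*F = ((-41 - 1*44) + 120)*(-48) = ((-41 - 44) + 120)*(-48) = (-85 + 120)*(-48) = 35*(-48) = -1680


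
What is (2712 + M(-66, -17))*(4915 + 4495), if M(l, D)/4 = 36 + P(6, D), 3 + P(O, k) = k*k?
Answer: 37640000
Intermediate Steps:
P(O, k) = -3 + k² (P(O, k) = -3 + k*k = -3 + k²)
M(l, D) = 132 + 4*D² (M(l, D) = 4*(36 + (-3 + D²)) = 4*(33 + D²) = 132 + 4*D²)
(2712 + M(-66, -17))*(4915 + 4495) = (2712 + (132 + 4*(-17)²))*(4915 + 4495) = (2712 + (132 + 4*289))*9410 = (2712 + (132 + 1156))*9410 = (2712 + 1288)*9410 = 4000*9410 = 37640000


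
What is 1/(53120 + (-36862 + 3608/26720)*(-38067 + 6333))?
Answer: 1670/1953611996743 ≈ 8.5483e-10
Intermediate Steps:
1/(53120 + (-36862 + 3608/26720)*(-38067 + 6333)) = 1/(53120 + (-36862 + 3608*(1/26720))*(-31734)) = 1/(53120 + (-36862 + 451/3340)*(-31734)) = 1/(53120 - 123118629/3340*(-31734)) = 1/(53120 + 1953523286343/1670) = 1/(1953611996743/1670) = 1670/1953611996743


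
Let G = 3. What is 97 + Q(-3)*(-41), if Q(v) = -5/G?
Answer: 496/3 ≈ 165.33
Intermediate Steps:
Q(v) = -5/3
97 + Q(-3)*(-41) = 97 - 5/3*(-41) = 97 + 205/3 = 496/3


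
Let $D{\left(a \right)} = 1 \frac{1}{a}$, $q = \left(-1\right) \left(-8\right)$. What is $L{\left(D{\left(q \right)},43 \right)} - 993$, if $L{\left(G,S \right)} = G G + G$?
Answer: $- \frac{63543}{64} \approx -992.86$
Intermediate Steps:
$q = 8$
$D{\left(a \right)} = \frac{1}{a}$
$L{\left(G,S \right)} = G + G^{2}$ ($L{\left(G,S \right)} = G^{2} + G = G + G^{2}$)
$L{\left(D{\left(q \right)},43 \right)} - 993 = \frac{1 + \frac{1}{8}}{8} - 993 = \frac{1}{8} \cdot \frac{9}{8} - 993 = \frac{9}{64} - 993 = - \frac{63543}{64}$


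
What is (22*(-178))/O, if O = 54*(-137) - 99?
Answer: 3916/7497 ≈ 0.52234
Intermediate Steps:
O = -7497 (O = -7398 - 99 = -7497)
(22*(-178))/O = (22*(-178))/(-7497) = -3916*(-1/7497) = 3916/7497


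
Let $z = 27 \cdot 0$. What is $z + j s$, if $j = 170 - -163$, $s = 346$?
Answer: $115218$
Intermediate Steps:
$z = 0$
$j = 333$ ($j = 170 + 163 = 333$)
$z + j s = 0 + 333 \cdot 346 = 0 + 115218 = 115218$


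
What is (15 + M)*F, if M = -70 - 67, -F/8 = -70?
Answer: -68320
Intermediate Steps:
F = 560 (F = -8*(-70) = 560)
M = -137
(15 + M)*F = (15 - 137)*560 = -122*560 = -68320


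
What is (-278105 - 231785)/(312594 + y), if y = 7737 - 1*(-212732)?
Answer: -509890/533063 ≈ -0.95653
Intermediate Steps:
y = 220469 (y = 7737 + 212732 = 220469)
(-278105 - 231785)/(312594 + y) = (-278105 - 231785)/(312594 + 220469) = -509890/533063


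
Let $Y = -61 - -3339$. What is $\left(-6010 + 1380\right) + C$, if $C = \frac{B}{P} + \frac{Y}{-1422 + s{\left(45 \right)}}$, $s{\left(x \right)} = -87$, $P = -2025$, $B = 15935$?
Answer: $- \frac{945246041}{203715} \approx -4640.0$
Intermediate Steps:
$Y = 3278$ ($Y = -61 + 3339 = 3278$)
$C = - \frac{2045591}{203715}$ ($C = \frac{15935}{-2025} + \frac{3278}{-1422 - 87} = 15935 \left(- \frac{1}{2025}\right) + \frac{3278}{-1509} = - \frac{3187}{405} + 3278 \left(- \frac{1}{1509}\right) = - \frac{3187}{405} - \frac{3278}{1509} = - \frac{2045591}{203715} \approx -10.041$)
$\left(-6010 + 1380\right) + C = \left(-6010 + 1380\right) - \frac{2045591}{203715} = -4630 - \frac{2045591}{203715} = - \frac{945246041}{203715}$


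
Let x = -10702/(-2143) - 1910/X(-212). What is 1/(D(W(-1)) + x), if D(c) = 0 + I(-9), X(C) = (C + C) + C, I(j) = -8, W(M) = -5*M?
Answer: -681474/1991 ≈ -342.28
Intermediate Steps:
X(C) = 3*C (X(C) = 2*C + C = 3*C)
D(c) = -8 (D(c) = 0 - 8 = -8)
x = 5449801/681474 (x = -10702/(-2143) - 1910/(3*(-212)) = -10702*(-1/2143) - 1910/(-636) = 10702/2143 - 1910*(-1/636) = 10702/2143 + 955/318 = 5449801/681474 ≈ 7.9971)
1/(D(W(-1)) + x) = 1/(-8 + 5449801/681474) = 1/(-1991/681474) = -681474/1991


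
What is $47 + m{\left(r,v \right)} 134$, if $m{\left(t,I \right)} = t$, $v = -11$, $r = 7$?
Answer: $985$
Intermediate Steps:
$47 + m{\left(r,v \right)} 134 = 47 + 7 \cdot 134 = 47 + 938 = 985$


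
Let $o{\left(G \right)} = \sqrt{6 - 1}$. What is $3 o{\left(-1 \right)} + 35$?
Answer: $35 + 3 \sqrt{5} \approx 41.708$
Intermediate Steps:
$o{\left(G \right)} = \sqrt{5}$
$3 o{\left(-1 \right)} + 35 = 3 \sqrt{5} + 35 = 35 + 3 \sqrt{5}$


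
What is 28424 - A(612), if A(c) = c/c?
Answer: 28423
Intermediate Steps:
A(c) = 1
28424 - A(612) = 28424 - 1*1 = 28424 - 1 = 28423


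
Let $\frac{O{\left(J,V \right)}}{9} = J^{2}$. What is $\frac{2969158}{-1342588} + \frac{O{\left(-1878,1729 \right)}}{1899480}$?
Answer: $\frac{385172010253}{26564781815} \approx 14.499$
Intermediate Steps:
$O{\left(J,V \right)} = 9 J^{2}$
$\frac{2969158}{-1342588} + \frac{O{\left(-1878,1729 \right)}}{1899480} = \frac{2969158}{-1342588} + \frac{9 \left(-1878\right)^{2}}{1899480} = 2969158 \left(- \frac{1}{1342588}\right) + 9 \cdot 3526884 \cdot \frac{1}{1899480} = - \frac{1484579}{671294} + 31741956 \cdot \frac{1}{1899480} = - \frac{1484579}{671294} + \frac{2645163}{158290} = \frac{385172010253}{26564781815}$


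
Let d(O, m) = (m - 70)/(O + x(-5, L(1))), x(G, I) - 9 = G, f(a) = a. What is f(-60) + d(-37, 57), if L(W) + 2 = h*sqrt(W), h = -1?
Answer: -1967/33 ≈ -59.606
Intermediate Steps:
L(W) = -2 - sqrt(W)
x(G, I) = 9 + G
d(O, m) = (-70 + m)/(4 + O) (d(O, m) = (m - 70)/(O + (9 - 5)) = (-70 + m)/(O + 4) = (-70 + m)/(4 + O))
f(-60) + d(-37, 57) = -60 + (-70 + 57)/(4 - 37) = -60 - 13/(-33) = -60 - 1/33*(-13) = -60 + 13/33 = -1967/33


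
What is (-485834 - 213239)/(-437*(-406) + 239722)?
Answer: -699073/417144 ≈ -1.6759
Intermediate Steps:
(-485834 - 213239)/(-437*(-406) + 239722) = -699073/(177422 + 239722) = -699073/417144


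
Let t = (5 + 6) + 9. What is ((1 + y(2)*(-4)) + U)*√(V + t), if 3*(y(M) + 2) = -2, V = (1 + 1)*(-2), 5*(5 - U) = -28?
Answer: 1336/15 ≈ 89.067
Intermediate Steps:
U = 53/5 (U = 5 - ⅕*(-28) = 5 + 28/5 = 53/5 ≈ 10.600)
V = -4 (V = 2*(-2) = -4)
y(M) = -8/3 (y(M) = -2 + (⅓)*(-2) = -2 - ⅔ = -8/3)
t = 20 (t = 11 + 9 = 20)
((1 + y(2)*(-4)) + U)*√(V + t) = ((1 - 8/3*(-4)) + 53/5)*√(-4 + 20) = ((1 + 32/3) + 53/5)*√16 = (35/3 + 53/5)*4 = (334/15)*4 = 1336/15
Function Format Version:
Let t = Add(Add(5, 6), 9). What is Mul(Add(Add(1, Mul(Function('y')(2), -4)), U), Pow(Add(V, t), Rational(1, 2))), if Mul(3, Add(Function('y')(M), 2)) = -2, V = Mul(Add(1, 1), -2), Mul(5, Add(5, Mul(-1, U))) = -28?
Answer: Rational(1336, 15) ≈ 89.067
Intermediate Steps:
U = Rational(53, 5) (U = Add(5, Mul(Rational(-1, 5), -28)) = Add(5, Rational(28, 5)) = Rational(53, 5) ≈ 10.600)
V = -4 (V = Mul(2, -2) = -4)
Function('y')(M) = Rational(-8, 3) (Function('y')(M) = Add(-2, Mul(Rational(1, 3), -2)) = Add(-2, Rational(-2, 3)) = Rational(-8, 3))
t = 20 (t = Add(11, 9) = 20)
Mul(Add(Add(1, Mul(Function('y')(2), -4)), U), Pow(Add(V, t), Rational(1, 2))) = Mul(Add(Add(1, Mul(Rational(-8, 3), -4)), Rational(53, 5)), Pow(Add(-4, 20), Rational(1, 2))) = Mul(Add(Add(1, Rational(32, 3)), Rational(53, 5)), Pow(16, Rational(1, 2))) = Mul(Add(Rational(35, 3), Rational(53, 5)), 4) = Mul(Rational(334, 15), 4) = Rational(1336, 15)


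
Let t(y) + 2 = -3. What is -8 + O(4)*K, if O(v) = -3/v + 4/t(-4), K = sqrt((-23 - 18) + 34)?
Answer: -8 - 31*I*sqrt(7)/20 ≈ -8.0 - 4.1009*I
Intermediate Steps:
t(y) = -5 (t(y) = -2 - 3 = -5)
K = I*sqrt(7) (K = sqrt(-41 + 34) = sqrt(-7) = I*sqrt(7) ≈ 2.6458*I)
O(v) = -4/5 - 3/v (O(v) = -3/v + 4/(-5) = -3/v + 4*(-1/5) = -3/v - 4/5 = -4/5 - 3/v)
-8 + O(4)*K = -8 + (-4/5 - 3/4)*(I*sqrt(7)) = -8 - 31*I*sqrt(7)/20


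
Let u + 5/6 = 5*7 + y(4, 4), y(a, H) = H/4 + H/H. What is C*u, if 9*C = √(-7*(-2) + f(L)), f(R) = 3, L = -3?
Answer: 217*√17/54 ≈ 16.569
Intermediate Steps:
y(a, H) = 1 + H/4 (y(a, H) = H*(¼) + 1 = H/4 + 1 = 1 + H/4)
u = 217/6 (u = -⅚ + (5*7 + (1 + (¼)*4)) = -⅚ + (35 + (1 + 1)) = -⅚ + (35 + 2) = -⅚ + 37 = 217/6 ≈ 36.167)
C = √17/9 (C = √(-7*(-2) + 3)/9 = √(14 + 3)/9 = √17/9 ≈ 0.45812)
C*u = (√17/9)*(217/6) = 217*√17/54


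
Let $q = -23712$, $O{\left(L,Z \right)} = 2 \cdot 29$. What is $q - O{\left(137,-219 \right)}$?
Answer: $-23770$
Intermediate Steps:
$O{\left(L,Z \right)} = 58$
$q - O{\left(137,-219 \right)} = -23712 - 58 = -23770$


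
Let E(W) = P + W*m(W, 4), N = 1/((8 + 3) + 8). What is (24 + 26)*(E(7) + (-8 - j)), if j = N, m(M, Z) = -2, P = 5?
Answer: -16200/19 ≈ -852.63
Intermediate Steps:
N = 1/19 (N = 1/(11 + 8) = 1/19 ≈ 0.052632)
j = 1/19 ≈ 0.052632
E(W) = 5 - 2*W (E(W) = 5 + W*(-2) = 5 - 2*W)
(24 + 26)*(E(7) + (-8 - j)) = (24 + 26)*((5 - 2*7) + (-8 - 1*1/19)) = 50*((5 - 14) + (-8 - 1/19)) = 50*(-9 - 153/19) = 50*(-324/19) = -16200/19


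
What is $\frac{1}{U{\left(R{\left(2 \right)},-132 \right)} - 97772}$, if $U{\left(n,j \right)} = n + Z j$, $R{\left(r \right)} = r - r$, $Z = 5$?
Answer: $- \frac{1}{98432} \approx -1.0159 \cdot 10^{-5}$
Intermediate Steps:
$R{\left(r \right)} = 0$
$U{\left(n,j \right)} = n + 5 j$
$\frac{1}{U{\left(R{\left(2 \right)},-132 \right)} - 97772} = \frac{1}{\left(0 + 5 \left(-132\right)\right) - 97772} = \frac{1}{\left(0 - 660\right) - 97772} = \frac{1}{-660 - 97772} = \frac{1}{-98432} = - \frac{1}{98432}$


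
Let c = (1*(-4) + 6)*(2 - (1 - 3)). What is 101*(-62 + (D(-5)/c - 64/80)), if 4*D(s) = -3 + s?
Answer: -127361/20 ≈ -6368.0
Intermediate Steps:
D(s) = -¾ + s/4 (D(s) = (-3 + s)/4 = -¾ + s/4)
c = 8 (c = (-4 + 6)*(2 - 1*(-2)) = 2*(2 + 2) = 2*4 = 8)
101*(-62 + (D(-5)/c - 64/80)) = 101*(-62 + ((-¾ + (¼)*(-5))/8 - 64/80)) = 101*(-62 + ((-¾ - 5/4)*(⅛) - 64*1/80)) = 101*(-62 + (-2*⅛ - ⅘)) = 101*(-62 + (-¼ - ⅘)) = 101*(-62 - 21/20) = 101*(-1261/20) = -127361/20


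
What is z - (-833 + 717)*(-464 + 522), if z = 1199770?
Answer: 1206498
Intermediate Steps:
z - (-833 + 717)*(-464 + 522) = 1199770 - (-833 + 717)*(-464 + 522) = 1199770 - (-116)*58 = 1199770 - 1*(-6728) = 1199770 + 6728 = 1206498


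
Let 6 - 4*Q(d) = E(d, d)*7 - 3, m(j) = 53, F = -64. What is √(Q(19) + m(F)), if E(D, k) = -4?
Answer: √249/2 ≈ 7.8899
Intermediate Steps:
Q(d) = 37/4 (Q(d) = 3/2 - (-4*7 - 3)/4 = 3/2 - (-28 - 3)/4 = 3/2 - ¼*(-31) = 3/2 + 31/4 = 37/4)
√(Q(19) + m(F)) = √(37/4 + 53) = √(249/4) = √249/2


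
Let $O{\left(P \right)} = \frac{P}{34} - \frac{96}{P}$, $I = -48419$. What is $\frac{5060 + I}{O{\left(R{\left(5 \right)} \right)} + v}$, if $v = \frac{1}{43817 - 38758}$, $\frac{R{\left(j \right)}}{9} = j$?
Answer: $\frac{111870122310}{2088857} \approx 53556.0$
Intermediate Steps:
$R{\left(j \right)} = 9 j$
$O{\left(P \right)} = - \frac{96}{P} + \frac{P}{34}$ ($O{\left(P \right)} = P \frac{1}{34} - \frac{96}{P} = \frac{P}{34} - \frac{96}{P} = - \frac{96}{P} + \frac{P}{34}$)
$v = \frac{1}{5059} \approx 0.00019767$
$\frac{5060 + I}{O{\left(R{\left(5 \right)} \right)} + v} = \frac{5060 - 48419}{\left(- \frac{96}{9 \cdot 5} + \frac{9 \cdot 5}{34}\right) + \frac{1}{5059}} = - \frac{43359}{\left(- \frac{96}{45} + \frac{1}{34} \cdot 45\right) + \frac{1}{5059}} = - \frac{43359}{\left(\left(-96\right) \frac{1}{45} + \frac{45}{34}\right) + \frac{1}{5059}} = - \frac{43359}{\left(- \frac{32}{15} + \frac{45}{34}\right) + \frac{1}{5059}} = - \frac{43359}{- \frac{413}{510} + \frac{1}{5059}} = - \frac{43359}{- \frac{2088857}{2580090}} = \left(-43359\right) \left(- \frac{2580090}{2088857}\right) = \frac{111870122310}{2088857}$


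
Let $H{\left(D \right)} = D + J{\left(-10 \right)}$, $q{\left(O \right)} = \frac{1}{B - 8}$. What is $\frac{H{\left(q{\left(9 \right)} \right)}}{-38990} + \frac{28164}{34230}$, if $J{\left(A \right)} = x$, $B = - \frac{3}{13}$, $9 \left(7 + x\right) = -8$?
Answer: $\frac{503689609}{612022131} \approx 0.82299$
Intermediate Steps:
$x = - \frac{71}{9}$ ($x = -7 + \frac{1}{9} \left(-8\right) = -7 - \frac{8}{9} = - \frac{71}{9} \approx -7.8889$)
$B = - \frac{3}{13}$ ($B = \left(-3\right) \frac{1}{13} = - \frac{3}{13} \approx -0.23077$)
$J{\left(A \right)} = - \frac{71}{9}$
$q{\left(O \right)} = - \frac{13}{107}$ ($q{\left(O \right)} = \frac{1}{- \frac{3}{13} - 8} = \frac{1}{- \frac{107}{13}} = - \frac{13}{107}$)
$H{\left(D \right)} = - \frac{71}{9} + D$ ($H{\left(D \right)} = D - \frac{71}{9} = - \frac{71}{9} + D$)
$\frac{H{\left(q{\left(9 \right)} \right)}}{-38990} + \frac{28164}{34230} = \frac{- \frac{71}{9} - \frac{13}{107}}{-38990} + \frac{28164}{34230} = \left(- \frac{7714}{963}\right) \left(- \frac{1}{38990}\right) + 28164 \cdot \frac{1}{34230} = \frac{551}{2681955} + \frac{4694}{5705} = \frac{503689609}{612022131}$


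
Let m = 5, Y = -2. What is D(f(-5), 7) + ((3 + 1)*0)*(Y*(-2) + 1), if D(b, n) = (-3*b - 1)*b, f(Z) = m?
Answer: -80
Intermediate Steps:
f(Z) = 5
D(b, n) = b*(-1 - 3*b) (D(b, n) = (-1 - 3*b)*b = b*(-1 - 3*b))
D(f(-5), 7) + ((3 + 1)*0)*(Y*(-2) + 1) = -1*5*(1 + 3*5) + ((3 + 1)*0)*(-2*(-2) + 1) = -1*5*(1 + 15) + (4*0)*(4 + 1) = -1*5*16 + 0*5 = -80 + 0 = -80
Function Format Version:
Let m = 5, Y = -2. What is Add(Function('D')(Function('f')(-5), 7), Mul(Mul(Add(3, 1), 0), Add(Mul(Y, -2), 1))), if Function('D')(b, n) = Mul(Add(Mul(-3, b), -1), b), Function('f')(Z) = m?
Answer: -80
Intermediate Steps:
Function('f')(Z) = 5
Function('D')(b, n) = Mul(b, Add(-1, Mul(-3, b))) (Function('D')(b, n) = Mul(Add(-1, Mul(-3, b)), b) = Mul(b, Add(-1, Mul(-3, b))))
Add(Function('D')(Function('f')(-5), 7), Mul(Mul(Add(3, 1), 0), Add(Mul(Y, -2), 1))) = Add(Mul(-1, 5, Add(1, Mul(3, 5))), Mul(Mul(Add(3, 1), 0), Add(Mul(-2, -2), 1))) = Add(Mul(-1, 5, Add(1, 15)), Mul(Mul(4, 0), Add(4, 1))) = Add(Mul(-1, 5, 16), Mul(0, 5)) = Add(-80, 0) = -80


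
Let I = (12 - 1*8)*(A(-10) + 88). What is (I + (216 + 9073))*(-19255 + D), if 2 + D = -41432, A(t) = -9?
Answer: -582917845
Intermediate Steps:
D = -41434 (D = -2 - 41432 = -41434)
I = 316 (I = (12 - 1*8)*(-9 + 88) = (12 - 8)*79 = 4*79 = 316)
(I + (216 + 9073))*(-19255 + D) = (316 + (216 + 9073))*(-19255 - 41434) = (316 + 9289)*(-60689) = 9605*(-60689) = -582917845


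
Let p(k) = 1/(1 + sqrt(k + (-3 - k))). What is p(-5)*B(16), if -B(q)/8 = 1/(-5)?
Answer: 2/5 - 2*I*sqrt(3)/5 ≈ 0.4 - 0.69282*I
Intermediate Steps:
B(q) = 8/5 (B(q) = -8/(-5) = -8*(-1/5) = 8/5)
p(k) = 1/(1 + I*sqrt(3)) (p(k) = 1/(1 + sqrt(-3)) = 1/(1 + I*sqrt(3)))
p(-5)*B(16) = (1/4 - I*sqrt(3)/4)*(8/5) = 2/5 - 2*I*sqrt(3)/5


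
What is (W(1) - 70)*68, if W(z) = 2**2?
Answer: -4488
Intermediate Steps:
W(z) = 4
(W(1) - 70)*68 = (4 - 70)*68 = -66*68 = -4488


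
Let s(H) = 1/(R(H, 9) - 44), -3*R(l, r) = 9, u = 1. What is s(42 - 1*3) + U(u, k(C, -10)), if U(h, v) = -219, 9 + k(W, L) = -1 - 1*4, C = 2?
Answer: -10294/47 ≈ -219.02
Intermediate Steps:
k(W, L) = -14 (k(W, L) = -9 + (-1 - 1*4) = -9 + (-1 - 4) = -9 - 5 = -14)
R(l, r) = -3 (R(l, r) = -⅓*9 = -3)
s(H) = -1/47 (s(H) = 1/(-3 - 44) = 1/(-47) = -1/47)
s(42 - 1*3) + U(u, k(C, -10)) = -1/47 - 219 = -10294/47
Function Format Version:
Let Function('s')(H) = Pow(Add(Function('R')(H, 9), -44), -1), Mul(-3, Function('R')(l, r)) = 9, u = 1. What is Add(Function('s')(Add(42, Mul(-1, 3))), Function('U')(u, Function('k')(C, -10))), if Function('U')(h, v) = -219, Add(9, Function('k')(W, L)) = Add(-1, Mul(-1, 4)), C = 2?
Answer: Rational(-10294, 47) ≈ -219.02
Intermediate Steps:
Function('k')(W, L) = -14 (Function('k')(W, L) = Add(-9, Add(-1, Mul(-1, 4))) = Add(-9, Add(-1, -4)) = Add(-9, -5) = -14)
Function('R')(l, r) = -3 (Function('R')(l, r) = Mul(Rational(-1, 3), 9) = -3)
Function('s')(H) = Rational(-1, 47) (Function('s')(H) = Pow(Add(-3, -44), -1) = Pow(-47, -1) = Rational(-1, 47))
Add(Function('s')(Add(42, Mul(-1, 3))), Function('U')(u, Function('k')(C, -10))) = Add(Rational(-1, 47), -219) = Rational(-10294, 47)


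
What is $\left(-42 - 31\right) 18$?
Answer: $-1314$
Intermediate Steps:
$\left(-42 - 31\right) 18 = \left(-73\right) 18 = -1314$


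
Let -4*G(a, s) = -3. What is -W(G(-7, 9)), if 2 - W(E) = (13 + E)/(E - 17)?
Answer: -37/13 ≈ -2.8462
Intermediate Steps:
G(a, s) = ¾ (G(a, s) = -¼*(-3) = ¾)
W(E) = 2 - (13 + E)/(-17 + E) (W(E) = 2 - (13 + E)/(E - 17) = 2 - (13 + E)/(-17 + E))
-W(G(-7, 9)) = -(-47 + ¾)/(-17 + ¾) = -(-185)/((-65/4)*4) = -(-4)*(-185)/(65*4) = -1*37/13 = -37/13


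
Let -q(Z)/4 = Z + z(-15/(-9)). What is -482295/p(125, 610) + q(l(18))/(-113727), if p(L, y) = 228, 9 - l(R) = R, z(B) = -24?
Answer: -6094443729/2881084 ≈ -2115.3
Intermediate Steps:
l(R) = 9 - R
q(Z) = 96 - 4*Z (q(Z) = -4*(Z - 24) = -4*(-24 + Z) = 96 - 4*Z)
-482295/p(125, 610) + q(l(18))/(-113727) = -482295/228 + (96 - 4*(9 - 1*18))/(-113727) = -482295*1/228 + (96 - 4*(9 - 18))*(-1/113727) = -160765/76 + (96 - 4*(-9))*(-1/113727) = -160765/76 + (96 + 36)*(-1/113727) = -160765/76 + 132*(-1/113727) = -160765/76 - 44/37909 = -6094443729/2881084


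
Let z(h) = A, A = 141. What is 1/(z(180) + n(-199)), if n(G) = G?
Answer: -1/58 ≈ -0.017241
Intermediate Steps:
z(h) = 141
1/(z(180) + n(-199)) = 1/(141 - 199) = 1/(-58) = -1/58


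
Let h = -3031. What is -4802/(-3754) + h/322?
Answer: -702295/86342 ≈ -8.1339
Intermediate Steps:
-4802/(-3754) + h/322 = -4802/(-3754) - 3031/322 = -4802*(-1/3754) - 3031*1/322 = 2401/1877 - 433/46 = -702295/86342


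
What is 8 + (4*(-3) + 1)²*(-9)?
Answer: -1081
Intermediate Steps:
8 + (4*(-3) + 1)²*(-9) = 8 + (-12 + 1)²*(-9) = 8 + (-11)²*(-9) = 8 + 121*(-9) = 8 - 1089 = -1081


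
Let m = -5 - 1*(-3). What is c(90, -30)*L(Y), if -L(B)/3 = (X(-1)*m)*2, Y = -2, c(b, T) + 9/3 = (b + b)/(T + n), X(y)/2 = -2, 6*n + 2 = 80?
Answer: 11088/17 ≈ 652.24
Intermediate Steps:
n = 13 (n = -⅓ + (⅙)*80 = -⅓ + 40/3 = 13)
X(y) = -4 (X(y) = 2*(-2) = -4)
m = -2 (m = -5 + 3 = -2)
c(b, T) = -3 + 2*b/(13 + T) (c(b, T) = -3 + (b + b)/(T + 13) = -3 + (2*b)/(13 + T) = -3 + 2*b/(13 + T))
L(B) = -48 (L(B) = -3*(-4*(-2))*2 = -24*2 = -3*16 = -48)
c(90, -30)*L(Y) = ((-39 - 3*(-30) + 2*90)/(13 - 30))*(-48) = ((-39 + 90 + 180)/(-17))*(-48) = -1/17*231*(-48) = -231/17*(-48) = 11088/17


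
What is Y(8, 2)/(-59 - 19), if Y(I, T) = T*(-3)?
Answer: 1/13 ≈ 0.076923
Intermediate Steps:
Y(I, T) = -3*T
Y(8, 2)/(-59 - 19) = (-3*2)/(-59 - 19) = -6/(-78) = -1/78*(-6) = 1/13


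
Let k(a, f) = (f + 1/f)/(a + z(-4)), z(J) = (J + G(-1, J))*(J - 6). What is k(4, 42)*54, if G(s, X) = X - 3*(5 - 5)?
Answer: 5295/196 ≈ 27.015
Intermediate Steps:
G(s, X) = X (G(s, X) = X - 3*0 = X + 0 = X)
z(J) = 2*J*(-6 + J) (z(J) = (J + J)*(J - 6) = (2*J)*(-6 + J) = 2*J*(-6 + J))
k(a, f) = (f + 1/f)/(80 + a) (k(a, f) = (f + 1/f)/(a + 2*(-4)*(-6 - 4)) = (f + 1/f)/(a + 2*(-4)*(-10)) = (f + 1/f)/(a + 80) = (f + 1/f)/(80 + a))
k(4, 42)*54 = ((1 + 42²)/(42*(80 + 4)))*54 = ((1/42)*(1 + 1764)/84)*54 = ((1/42)*(1/84)*1765)*54 = (1765/3528)*54 = 5295/196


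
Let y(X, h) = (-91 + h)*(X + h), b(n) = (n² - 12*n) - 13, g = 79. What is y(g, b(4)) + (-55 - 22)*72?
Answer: -10168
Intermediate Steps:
b(n) = -13 + n² - 12*n
y(g, b(4)) + (-55 - 22)*72 = ((-13 + 4² - 12*4)² - 91*79 - 91*(-13 + 4² - 12*4) + 79*(-13 + 4² - 12*4)) + (-55 - 22)*72 = ((-13 + 16 - 48)² - 7189 - 91*(-13 + 16 - 48) + 79*(-13 + 16 - 48)) - 77*72 = ((-45)² - 7189 - 91*(-45) + 79*(-45)) - 5544 = (2025 - 7189 + 4095 - 3555) - 5544 = -4624 - 5544 = -10168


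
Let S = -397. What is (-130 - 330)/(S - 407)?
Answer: 115/201 ≈ 0.57214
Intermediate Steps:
(-130 - 330)/(S - 407) = (-130 - 330)/(-397 - 407) = -460/(-804) = -460*(-1/804) = 115/201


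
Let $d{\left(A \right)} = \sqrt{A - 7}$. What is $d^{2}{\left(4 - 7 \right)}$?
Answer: $-10$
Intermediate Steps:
$d{\left(A \right)} = \sqrt{-7 + A}$
$d^{2}{\left(4 - 7 \right)} = \left(\sqrt{-7 + \left(4 - 7\right)}\right)^{2} = \left(\sqrt{-7 - 3}\right)^{2} = \left(\sqrt{-10}\right)^{2} = \left(i \sqrt{10}\right)^{2} = -10$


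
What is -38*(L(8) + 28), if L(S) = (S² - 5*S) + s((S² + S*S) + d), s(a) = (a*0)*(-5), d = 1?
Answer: -1976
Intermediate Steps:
s(a) = 0 (s(a) = 0*(-5) = 0)
L(S) = S² - 5*S (L(S) = (S² - 5*S) + 0 = S² - 5*S)
-38*(L(8) + 28) = -38*(8*(-5 + 8) + 28) = -38*(8*3 + 28) = -38*(24 + 28) = -38*52 = -1976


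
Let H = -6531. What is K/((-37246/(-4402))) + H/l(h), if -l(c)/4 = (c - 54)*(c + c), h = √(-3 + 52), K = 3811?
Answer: 3136516877/7002248 ≈ 447.93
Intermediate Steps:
h = 7 (h = √49 = 7)
l(c) = -8*c*(-54 + c) (l(c) = -4*(c - 54)*(c + c) = -4*(-54 + c)*2*c = -8*c*(-54 + c))
K/((-37246/(-4402))) + H/l(h) = 3811/((-37246/(-4402))) - 6531*1/(56*(54 - 1*7)) = 3811/((-37246*(-1/4402))) - 6531*1/(56*(54 - 7)) = 3811/(18623/2201) - 6531/(8*7*47) = 3811*(2201/18623) - 6531/2632 = 8388011/18623 - 6531*1/2632 = 8388011/18623 - 933/376 = 3136516877/7002248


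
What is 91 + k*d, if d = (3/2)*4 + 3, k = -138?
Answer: -1151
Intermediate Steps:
d = 9 (d = (3*(½))*4 + 3 = (3/2)*4 + 3 = 6 + 3 = 9)
91 + k*d = 91 - 138*9 = 91 - 1242 = -1151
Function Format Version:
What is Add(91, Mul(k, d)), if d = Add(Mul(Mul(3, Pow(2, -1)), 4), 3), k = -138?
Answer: -1151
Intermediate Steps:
d = 9 (d = Add(Mul(Mul(3, Rational(1, 2)), 4), 3) = Add(Mul(Rational(3, 2), 4), 3) = Add(6, 3) = 9)
Add(91, Mul(k, d)) = Add(91, Mul(-138, 9)) = Add(91, -1242) = -1151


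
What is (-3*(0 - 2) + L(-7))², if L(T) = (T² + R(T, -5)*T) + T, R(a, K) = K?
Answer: 6889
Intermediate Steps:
L(T) = T² - 4*T (L(T) = (T² - 5*T) + T = T² - 4*T)
(-3*(0 - 2) + L(-7))² = (-3*(0 - 2) - 7*(-4 - 7))² = (-3*(-2) - 7*(-11))² = (6 + 77)² = 83² = 6889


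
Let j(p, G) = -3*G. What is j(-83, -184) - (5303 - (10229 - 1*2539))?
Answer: 2939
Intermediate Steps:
j(-83, -184) - (5303 - (10229 - 1*2539)) = -3*(-184) - (5303 - (10229 - 1*2539)) = 552 - (5303 - (10229 - 2539)) = 552 - (5303 - 1*7690) = 552 - (5303 - 7690) = 552 - 1*(-2387) = 552 + 2387 = 2939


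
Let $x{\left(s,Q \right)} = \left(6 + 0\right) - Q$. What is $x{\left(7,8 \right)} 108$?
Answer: $-216$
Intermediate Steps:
$x{\left(s,Q \right)} = 6 - Q$
$x{\left(7,8 \right)} 108 = \left(6 - 8\right) 108 = \left(-2\right) 108 = -216$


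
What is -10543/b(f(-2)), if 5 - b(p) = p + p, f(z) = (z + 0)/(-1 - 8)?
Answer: -94887/41 ≈ -2314.3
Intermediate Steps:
f(z) = -z/9 (f(z) = z/(-9) = z*(-⅑) = -z/9)
b(p) = 5 - 2*p (b(p) = 5 - (p + p) = 5 - 2*p)
-10543/b(f(-2)) = -10543/(5 - (-2)*(-2)/9) = -10543/(5 - 2*2/9) = -10543/(5 - 4/9) = -10543/41/9 = -10543*9/41 = -94887/41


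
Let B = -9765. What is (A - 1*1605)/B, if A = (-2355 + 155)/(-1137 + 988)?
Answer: 47389/290997 ≈ 0.16285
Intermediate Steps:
A = 2200/149 (A = -2200/(-149) = -2200*(-1/149) = 2200/149 ≈ 14.765)
(A - 1*1605)/B = (2200/149 - 1*1605)/(-9765) = (2200/149 - 1605)*(-1/9765) = -236945/149*(-1/9765) = 47389/290997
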